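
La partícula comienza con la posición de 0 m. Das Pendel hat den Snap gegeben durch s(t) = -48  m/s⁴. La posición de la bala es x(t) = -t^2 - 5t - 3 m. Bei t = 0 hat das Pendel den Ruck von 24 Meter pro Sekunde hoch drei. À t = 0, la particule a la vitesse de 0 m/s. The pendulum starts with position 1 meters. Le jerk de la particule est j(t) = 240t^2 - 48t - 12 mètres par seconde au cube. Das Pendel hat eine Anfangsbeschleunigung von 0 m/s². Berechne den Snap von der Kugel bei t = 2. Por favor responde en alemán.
Ausgehend von der Position x(t) = -t^2 - 5·t - 3, nehmen wir 4 Ableitungen. Durch Ableiten von der Position erhalten wir die Geschwindigkeit: v(t) = -2·t - 5. Mit d/dt von v(t) finden wir a(t) = -2. Durch Ableiten von der Beschleunigung erhalten wir den Ruck: j(t) = 0. Durch Ableiten von dem Ruck erhalten wir den Snap: s(t) = 0. Wir haben den Snap s(t) = 0. Durch Einsetzen von t = 2: s(2) = 0.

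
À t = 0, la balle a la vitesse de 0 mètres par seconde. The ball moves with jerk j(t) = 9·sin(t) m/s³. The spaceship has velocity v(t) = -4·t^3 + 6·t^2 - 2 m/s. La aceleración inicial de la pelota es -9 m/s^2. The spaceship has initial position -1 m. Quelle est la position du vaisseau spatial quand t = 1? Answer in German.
Um dies zu lösen, müssen wir 1 Stammfunktion unserer Gleichung für die Geschwindigkeit v(t) = -4·t^3 + 6·t^2 - 2 finden. Mit ∫v(t)dt und Anwendung von x(0) = -1, finden wir x(t) = -t^4 + 2·t^3 - 2·t - 1. Mit x(t) = -t^4 + 2·t^3 - 2·t - 1 und Einsetzen von t = 1, finden wir x = -2.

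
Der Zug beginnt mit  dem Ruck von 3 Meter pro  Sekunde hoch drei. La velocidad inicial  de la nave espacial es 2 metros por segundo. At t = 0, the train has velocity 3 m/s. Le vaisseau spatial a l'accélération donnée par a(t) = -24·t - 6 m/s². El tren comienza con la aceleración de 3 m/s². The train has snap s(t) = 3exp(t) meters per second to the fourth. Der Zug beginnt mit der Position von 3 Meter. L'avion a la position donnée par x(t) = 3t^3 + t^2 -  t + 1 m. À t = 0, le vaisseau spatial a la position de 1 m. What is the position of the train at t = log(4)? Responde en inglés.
We need to integrate our snap equation s(t) = 3·exp(t) 4 times. Finding the antiderivative of s(t) and using j(0) = 3: j(t) = 3·exp(t). The antiderivative of jerk is acceleration. Using a(0) = 3, we get a(t) = 3·exp(t). The integral of acceleration, with v(0) = 3, gives velocity: v(t) = 3·exp(t). Integrating velocity and using the initial condition x(0) = 3, we get x(t) = 3·exp(t). We have position x(t) = 3·exp(t). Substituting t = log(4): x(log(4)) = 12.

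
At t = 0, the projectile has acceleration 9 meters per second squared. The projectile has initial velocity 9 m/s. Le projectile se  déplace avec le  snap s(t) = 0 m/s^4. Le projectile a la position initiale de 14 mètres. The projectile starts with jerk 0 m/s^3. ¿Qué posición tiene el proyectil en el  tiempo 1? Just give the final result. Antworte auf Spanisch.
La respuesta es 55/2.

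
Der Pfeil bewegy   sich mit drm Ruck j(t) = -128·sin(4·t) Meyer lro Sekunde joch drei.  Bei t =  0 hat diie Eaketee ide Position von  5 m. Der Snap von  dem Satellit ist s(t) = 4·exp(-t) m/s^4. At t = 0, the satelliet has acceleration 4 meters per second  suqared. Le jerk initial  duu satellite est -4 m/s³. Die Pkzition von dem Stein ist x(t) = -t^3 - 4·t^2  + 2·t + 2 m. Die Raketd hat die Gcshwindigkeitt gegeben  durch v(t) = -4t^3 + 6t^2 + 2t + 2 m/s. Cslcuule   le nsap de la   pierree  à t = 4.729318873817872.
En partant de la position x(t) = -t^3 - 4·t^2 + 2·t + 2, nous prenons 4 dérivées. En prenant d/dt de x(t), nous trouvons v(t) = -3·t^2 - 8·t + 2. En prenant d/dt de v(t), nous trouvons a(t) = -6·t - 8. En prenant d/dt de a(t), nous trouvons j(t) = -6. En prenant d/dt de j(t), nous trouvons s(t) = 0. De l'équation du snap s(t) = 0, nous substituons t = 4.729318873817872 pour obtenir s = 0.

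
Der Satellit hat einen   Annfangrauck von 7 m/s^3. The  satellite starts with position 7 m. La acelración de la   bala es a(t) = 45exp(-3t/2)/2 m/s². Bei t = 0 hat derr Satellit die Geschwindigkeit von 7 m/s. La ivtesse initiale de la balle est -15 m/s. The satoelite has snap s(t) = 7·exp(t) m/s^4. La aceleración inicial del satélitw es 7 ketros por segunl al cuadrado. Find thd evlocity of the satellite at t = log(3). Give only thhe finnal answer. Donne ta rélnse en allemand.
v(log(3)) = 21.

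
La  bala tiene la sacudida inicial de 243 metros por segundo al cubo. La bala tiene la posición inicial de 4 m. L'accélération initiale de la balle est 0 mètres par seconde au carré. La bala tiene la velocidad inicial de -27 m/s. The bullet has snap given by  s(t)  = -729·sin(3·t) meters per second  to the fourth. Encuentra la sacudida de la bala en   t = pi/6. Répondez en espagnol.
Debemos encontrar la antiderivada de nuestra ecuación del snap s(t) = -729·sin(3·t) 1 vez. Tomando ∫s(t)dt y aplicando j(0) = 243, encontramos j(t) = 243·cos(3·t). Usando j(t) = 243·cos(3·t) y sustituyendo t = pi/6, encontramos j = 0.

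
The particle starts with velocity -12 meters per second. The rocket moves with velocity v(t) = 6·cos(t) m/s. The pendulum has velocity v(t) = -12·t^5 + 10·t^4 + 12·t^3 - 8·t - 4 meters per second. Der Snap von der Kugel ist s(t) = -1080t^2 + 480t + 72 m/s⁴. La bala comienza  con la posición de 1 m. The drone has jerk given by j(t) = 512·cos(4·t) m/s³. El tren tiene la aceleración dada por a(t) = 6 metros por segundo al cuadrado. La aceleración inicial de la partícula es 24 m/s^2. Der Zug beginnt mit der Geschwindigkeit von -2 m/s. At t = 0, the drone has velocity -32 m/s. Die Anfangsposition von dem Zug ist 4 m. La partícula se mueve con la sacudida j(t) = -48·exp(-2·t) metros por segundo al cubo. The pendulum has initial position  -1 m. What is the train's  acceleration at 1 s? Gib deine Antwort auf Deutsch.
Wir haben die Beschleunigung a(t) = 6. Durch Einsetzen von t = 1: a(1) = 6.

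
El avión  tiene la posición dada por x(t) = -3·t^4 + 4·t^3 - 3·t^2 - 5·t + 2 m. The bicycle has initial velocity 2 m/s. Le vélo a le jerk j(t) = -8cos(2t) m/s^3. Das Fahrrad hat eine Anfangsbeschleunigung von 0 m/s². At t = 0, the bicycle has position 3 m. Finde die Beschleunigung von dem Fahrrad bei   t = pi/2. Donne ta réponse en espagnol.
Necesitamos integrar nuestra ecuación de la sacudida j(t) = -8·cos(2·t) 1 vez. La antiderivada de la sacudida, con a(0) = 0, da la aceleración: a(t) = -4·sin(2·t). Usando a(t) = -4·sin(2·t) y sustituyendo t = pi/2, encontramos a = 0.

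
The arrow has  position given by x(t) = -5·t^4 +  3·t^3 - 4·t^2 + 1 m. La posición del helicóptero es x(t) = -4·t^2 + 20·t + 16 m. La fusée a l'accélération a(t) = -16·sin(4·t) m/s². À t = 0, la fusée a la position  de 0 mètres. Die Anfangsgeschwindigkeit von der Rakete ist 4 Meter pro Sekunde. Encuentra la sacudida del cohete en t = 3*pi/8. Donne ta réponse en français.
Pour résoudre ceci, nous devons prendre 1 dérivée de notre équation de l'accélération a(t) = -16·sin(4·t). En dérivant l'accélération, nous obtenons le jerk: j(t) = -64·cos(4·t). En utilisant j(t) = -64·cos(4·t) et en substituant t = 3*pi/8, nous trouvons j = 0.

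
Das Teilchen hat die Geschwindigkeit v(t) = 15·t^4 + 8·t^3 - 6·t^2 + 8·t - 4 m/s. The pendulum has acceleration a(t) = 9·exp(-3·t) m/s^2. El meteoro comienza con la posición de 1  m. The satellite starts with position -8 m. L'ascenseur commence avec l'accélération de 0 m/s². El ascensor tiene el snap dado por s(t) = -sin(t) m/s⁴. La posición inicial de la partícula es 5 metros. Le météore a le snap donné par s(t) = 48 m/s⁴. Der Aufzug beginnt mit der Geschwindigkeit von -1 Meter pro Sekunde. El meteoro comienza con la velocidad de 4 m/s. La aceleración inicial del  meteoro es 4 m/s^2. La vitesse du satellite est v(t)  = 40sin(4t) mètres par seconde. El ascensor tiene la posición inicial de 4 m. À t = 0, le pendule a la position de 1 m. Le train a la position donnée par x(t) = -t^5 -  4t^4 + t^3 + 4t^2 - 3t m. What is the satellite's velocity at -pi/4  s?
From the given velocity equation v(t) = 40·sin(4·t), we substitute t = -pi/4 to get v = 0.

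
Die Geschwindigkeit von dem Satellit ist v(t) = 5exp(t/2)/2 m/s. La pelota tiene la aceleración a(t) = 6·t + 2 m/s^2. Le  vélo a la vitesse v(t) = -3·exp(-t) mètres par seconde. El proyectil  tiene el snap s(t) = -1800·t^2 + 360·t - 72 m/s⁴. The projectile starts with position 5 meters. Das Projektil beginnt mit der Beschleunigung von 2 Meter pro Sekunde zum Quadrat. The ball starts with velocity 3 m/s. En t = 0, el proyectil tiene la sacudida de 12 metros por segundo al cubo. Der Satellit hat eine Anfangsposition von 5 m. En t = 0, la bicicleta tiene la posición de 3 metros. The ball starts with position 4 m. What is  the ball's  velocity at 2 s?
To find the answer, we compute 1 antiderivative of a(t) = 6·t + 2. The antiderivative of acceleration, with v(0) = 3, gives velocity: v(t) = 3·t^2 + 2·t + 3. From the given velocity equation v(t) = 3·t^2 + 2·t + 3, we substitute t = 2 to get v = 19.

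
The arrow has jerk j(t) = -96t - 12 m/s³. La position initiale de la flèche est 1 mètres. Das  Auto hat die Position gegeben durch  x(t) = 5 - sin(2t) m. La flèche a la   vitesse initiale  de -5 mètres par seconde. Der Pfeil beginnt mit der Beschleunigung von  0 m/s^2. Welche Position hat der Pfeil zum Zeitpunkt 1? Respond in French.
Nous devons intégrer notre équation du jerk j(t) = -96·t - 12 3 fois. En prenant ∫j(t)dt et en appliquant a(0) = 0, nous trouvons a(t) = 12·t·(-4·t - 1). L'intégrale de l'accélération, avec v(0) = -5, donne la vitesse: v(t) = -16·t^3 - 6·t^2 - 5. En prenant ∫v(t)dt et en appliquant x(0) = 1, nous trouvons x(t) = -4·t^4 - 2·t^3 - 5·t + 1. De l'équation de la position x(t) = -4·t^4 - 2·t^3 - 5·t + 1, nous substituons t = 1 pour obtenir x = -10.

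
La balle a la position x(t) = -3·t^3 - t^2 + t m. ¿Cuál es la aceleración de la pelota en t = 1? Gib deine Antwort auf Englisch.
We must differentiate our position equation x(t) = -3·t^3 - t^2 + t 2 times. Differentiating position, we get velocity: v(t) = -9·t^2 - 2·t + 1. Differentiating velocity, we get acceleration: a(t) = -18·t - 2. Using a(t) = -18·t - 2 and substituting t = 1, we find a = -20.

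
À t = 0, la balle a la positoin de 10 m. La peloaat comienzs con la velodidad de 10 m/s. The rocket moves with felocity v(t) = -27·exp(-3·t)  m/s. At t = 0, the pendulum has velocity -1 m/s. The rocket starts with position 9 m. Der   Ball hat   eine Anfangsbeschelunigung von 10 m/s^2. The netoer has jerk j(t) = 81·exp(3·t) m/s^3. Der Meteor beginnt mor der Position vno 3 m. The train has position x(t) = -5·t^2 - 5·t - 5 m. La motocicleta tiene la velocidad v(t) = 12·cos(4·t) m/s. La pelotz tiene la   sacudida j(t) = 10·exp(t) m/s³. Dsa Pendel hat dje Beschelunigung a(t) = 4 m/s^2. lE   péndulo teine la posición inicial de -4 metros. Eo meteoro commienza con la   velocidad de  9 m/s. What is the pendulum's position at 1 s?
We must find the antiderivative of our acceleration equation a(t) = 4 2 times. The integral of acceleration, with v(0) = -1, gives velocity: v(t) = 4·t - 1. Taking ∫v(t)dt and applying x(0) = -4, we find x(t) = 2·t^2 - t - 4. Using x(t) = 2·t^2 - t - 4 and substituting t = 1, we find x = -3.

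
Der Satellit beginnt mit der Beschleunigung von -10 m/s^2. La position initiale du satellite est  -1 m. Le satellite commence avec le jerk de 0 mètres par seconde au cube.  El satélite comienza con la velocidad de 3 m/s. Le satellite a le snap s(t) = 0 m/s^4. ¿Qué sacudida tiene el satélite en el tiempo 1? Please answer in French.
Nous devons trouver l'intégrale de notre équation du snap s(t) = 0 1 fois. L'intégrale du snap est le jerk. En utilisant j(0) = 0, nous obtenons j(t) = 0. En utilisant j(t) = 0 et en substituant t = 1, nous trouvons j = 0.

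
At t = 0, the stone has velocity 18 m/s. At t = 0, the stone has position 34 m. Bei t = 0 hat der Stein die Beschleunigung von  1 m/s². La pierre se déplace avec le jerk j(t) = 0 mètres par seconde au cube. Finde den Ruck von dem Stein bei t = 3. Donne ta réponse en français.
Nous avons le jerk j(t) = 0. En substituant t = 3: j(3) = 0.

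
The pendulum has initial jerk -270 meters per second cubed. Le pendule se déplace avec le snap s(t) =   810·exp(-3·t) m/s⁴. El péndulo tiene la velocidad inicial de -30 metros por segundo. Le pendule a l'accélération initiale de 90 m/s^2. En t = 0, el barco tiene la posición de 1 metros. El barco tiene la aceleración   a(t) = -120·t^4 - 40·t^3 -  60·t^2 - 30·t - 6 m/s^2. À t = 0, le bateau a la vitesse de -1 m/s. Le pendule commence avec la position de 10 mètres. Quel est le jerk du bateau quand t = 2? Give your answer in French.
Pour résoudre ceci, nous devons prendre 1 dérivée de notre équation de l'accélération a(t) = -120·t^4 - 40·t^3 - 60·t^2 - 30·t - 6. En prenant d/dt de a(t), nous trouvons j(t) = -480·t^3 - 120·t^2 - 120·t - 30. En utilisant j(t) = -480·t^3 - 120·t^2 - 120·t - 30 et en substituant t = 2, nous trouvons j = -4590.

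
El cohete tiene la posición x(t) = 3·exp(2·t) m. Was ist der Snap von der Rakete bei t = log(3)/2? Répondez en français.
En partant de la position x(t) = 3·exp(2·t), nous prenons 4 dérivées. En dérivant la position, nous obtenons la vitesse: v(t) = 6·exp(2·t). En dérivant la vitesse, nous obtenons l'accélération: a(t) = 12·exp(2·t). En dérivant l'accélération, nous obtenons le jerk: j(t) = 24·exp(2·t). En dérivant le jerk, nous obtenons le snap: s(t) = 48·exp(2·t). De l'équation du snap s(t) = 48·exp(2·t), nous substituons t = log(3)/2 pour obtenir s = 144.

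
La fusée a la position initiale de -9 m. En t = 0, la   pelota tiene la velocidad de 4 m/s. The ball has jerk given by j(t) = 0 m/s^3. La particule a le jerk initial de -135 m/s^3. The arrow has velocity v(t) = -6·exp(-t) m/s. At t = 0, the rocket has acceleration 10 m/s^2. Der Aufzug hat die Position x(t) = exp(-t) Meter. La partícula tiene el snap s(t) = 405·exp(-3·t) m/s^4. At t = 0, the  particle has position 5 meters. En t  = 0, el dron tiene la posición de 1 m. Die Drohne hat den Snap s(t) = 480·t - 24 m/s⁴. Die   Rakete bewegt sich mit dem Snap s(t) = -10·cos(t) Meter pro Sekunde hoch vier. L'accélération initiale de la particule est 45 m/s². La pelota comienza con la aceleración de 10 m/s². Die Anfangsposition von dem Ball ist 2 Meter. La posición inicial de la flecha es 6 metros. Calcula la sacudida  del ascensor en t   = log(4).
Debemos derivar nuestra ecuación de la posición x(t) = exp(-t) 3 veces. La derivada de la posición da la velocidad: v(t) = -exp(-t). La derivada de la velocidad da la aceleración: a(t) = exp(-t). Derivando la aceleración, obtenemos la sacudida: j(t) = -exp(-t). Tenemos la sacudida j(t) = -exp(-t). Sustituyendo t = log(4): j(log(4)) = -1/4.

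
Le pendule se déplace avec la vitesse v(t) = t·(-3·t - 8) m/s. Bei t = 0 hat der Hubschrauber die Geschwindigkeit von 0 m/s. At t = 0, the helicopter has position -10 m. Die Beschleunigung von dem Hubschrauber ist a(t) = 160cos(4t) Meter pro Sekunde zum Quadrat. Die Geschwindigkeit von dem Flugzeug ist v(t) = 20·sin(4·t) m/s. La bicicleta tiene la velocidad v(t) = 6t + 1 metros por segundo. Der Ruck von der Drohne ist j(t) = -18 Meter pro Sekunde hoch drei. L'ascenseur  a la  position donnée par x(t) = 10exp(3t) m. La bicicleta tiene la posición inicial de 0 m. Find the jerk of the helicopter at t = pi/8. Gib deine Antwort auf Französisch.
Nous devons dériver notre équation de l'accélération a(t) = 160·cos(4·t) 1 fois. En dérivant l'accélération, nous obtenons le jerk: j(t) = -640·sin(4·t). De l'équation du jerk j(t) = -640·sin(4·t), nous substituons t = pi/8 pour obtenir j = -640.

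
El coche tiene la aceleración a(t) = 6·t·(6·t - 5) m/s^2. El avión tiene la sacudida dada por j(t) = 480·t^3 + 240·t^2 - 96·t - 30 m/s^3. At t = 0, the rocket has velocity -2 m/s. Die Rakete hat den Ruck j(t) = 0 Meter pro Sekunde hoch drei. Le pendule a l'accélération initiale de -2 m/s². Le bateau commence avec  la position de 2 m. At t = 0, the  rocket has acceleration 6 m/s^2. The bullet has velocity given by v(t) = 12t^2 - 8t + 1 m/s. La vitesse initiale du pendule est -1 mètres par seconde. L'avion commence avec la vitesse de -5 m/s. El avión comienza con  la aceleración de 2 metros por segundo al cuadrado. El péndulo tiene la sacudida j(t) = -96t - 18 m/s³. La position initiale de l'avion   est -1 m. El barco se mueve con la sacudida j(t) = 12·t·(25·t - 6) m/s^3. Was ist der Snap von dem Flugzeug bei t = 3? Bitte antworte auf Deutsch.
Wir müssen unsere Gleichung für den Ruck j(t) = 480·t^3 + 240·t^2 - 96·t - 30 1-mal ableiten. Mit d/dt von j(t) finden wir s(t) = 1440·t^2 + 480·t - 96. Mit s(t) = 1440·t^2 + 480·t - 96 und Einsetzen von t = 3, finden wir s = 14304.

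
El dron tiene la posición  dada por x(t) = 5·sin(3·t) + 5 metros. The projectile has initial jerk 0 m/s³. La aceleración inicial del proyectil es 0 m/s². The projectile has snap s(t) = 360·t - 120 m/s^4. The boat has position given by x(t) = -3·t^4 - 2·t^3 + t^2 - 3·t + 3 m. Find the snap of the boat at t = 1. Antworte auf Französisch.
Nous devons dériver notre équation de la position x(t) = -3·t^4 - 2·t^3 + t^2 - 3·t + 3 4 fois. En prenant d/dt de x(t), nous trouvons v(t) = -12·t^3 - 6·t^2 + 2·t - 3. La dérivée de la vitesse donne l'accélération: a(t) = -36·t^2 - 12·t + 2. La dérivée de l'accélération donne le jerk: j(t) = -72·t - 12. En dérivant le jerk, nous obtenons le snap: s(t) = -72. De l'équation du snap s(t) = -72, nous substituons t = 1 pour obtenir s = -72.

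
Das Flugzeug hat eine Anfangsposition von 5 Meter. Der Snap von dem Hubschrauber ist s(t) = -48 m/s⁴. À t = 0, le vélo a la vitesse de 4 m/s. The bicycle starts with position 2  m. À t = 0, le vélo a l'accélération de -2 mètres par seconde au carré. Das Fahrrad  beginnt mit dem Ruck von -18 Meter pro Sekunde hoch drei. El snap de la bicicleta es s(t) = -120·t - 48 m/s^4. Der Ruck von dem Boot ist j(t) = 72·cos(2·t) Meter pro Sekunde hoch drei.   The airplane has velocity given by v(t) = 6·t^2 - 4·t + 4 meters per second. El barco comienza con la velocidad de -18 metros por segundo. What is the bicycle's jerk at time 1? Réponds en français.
Pour résoudre ceci, nous devons prendre 1 intégrale de notre équation du snap s(t) = -120·t - 48. En intégrant le snap et en utilisant la condition initiale j(0) = -18, nous obtenons j(t) = -60·t^2 - 48·t - 18. Nous avons le jerk j(t) = -60·t^2 - 48·t - 18. En substituant t = 1: j(1) = -126.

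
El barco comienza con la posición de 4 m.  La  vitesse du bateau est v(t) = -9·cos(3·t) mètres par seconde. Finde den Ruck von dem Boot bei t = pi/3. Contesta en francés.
En partant de la vitesse v(t) = -9·cos(3·t), nous prenons 2 dérivées. En dérivant la vitesse, nous obtenons l'accélération: a(t) = 27·sin(3·t). La dérivée de l'accélération donne le jerk: j(t) = 81·cos(3·t). De l'équation du jerk j(t) = 81·cos(3·t), nous substituons t = pi/3 pour obtenir j = -81.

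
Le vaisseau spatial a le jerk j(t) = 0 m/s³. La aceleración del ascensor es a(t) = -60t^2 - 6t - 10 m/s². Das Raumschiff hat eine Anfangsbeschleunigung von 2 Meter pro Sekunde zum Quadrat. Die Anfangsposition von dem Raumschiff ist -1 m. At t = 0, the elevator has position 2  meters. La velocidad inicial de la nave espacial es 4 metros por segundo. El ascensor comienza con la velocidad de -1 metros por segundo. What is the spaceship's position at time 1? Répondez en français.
Nous devons intégrer notre équation du jerk j(t) = 0 3 fois. La primitive du jerk est l'accélération. En utilisant a(0) = 2, nous obtenons a(t) = 2. En prenant ∫a(t)dt et en appliquant v(0) = 4, nous trouvons v(t) = 2·t + 4. L'intégrale de la vitesse est la position. En utilisant x(0) = -1, nous obtenons x(t) = t^2 + 4·t - 1. Nous avons la position x(t) = t^2 + 4·t - 1. En substituant t = 1: x(1) = 4.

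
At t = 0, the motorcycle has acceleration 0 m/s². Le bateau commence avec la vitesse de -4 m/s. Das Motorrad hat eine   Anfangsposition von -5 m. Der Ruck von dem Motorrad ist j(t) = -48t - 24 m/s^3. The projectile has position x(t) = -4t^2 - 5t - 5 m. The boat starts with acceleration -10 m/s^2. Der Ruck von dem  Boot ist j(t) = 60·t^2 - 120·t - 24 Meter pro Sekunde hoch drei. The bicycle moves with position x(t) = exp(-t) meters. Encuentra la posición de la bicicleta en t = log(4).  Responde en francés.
De l'équation de la position x(t) = exp(-t), nous substituons t = log(4) pour obtenir x = 1/4.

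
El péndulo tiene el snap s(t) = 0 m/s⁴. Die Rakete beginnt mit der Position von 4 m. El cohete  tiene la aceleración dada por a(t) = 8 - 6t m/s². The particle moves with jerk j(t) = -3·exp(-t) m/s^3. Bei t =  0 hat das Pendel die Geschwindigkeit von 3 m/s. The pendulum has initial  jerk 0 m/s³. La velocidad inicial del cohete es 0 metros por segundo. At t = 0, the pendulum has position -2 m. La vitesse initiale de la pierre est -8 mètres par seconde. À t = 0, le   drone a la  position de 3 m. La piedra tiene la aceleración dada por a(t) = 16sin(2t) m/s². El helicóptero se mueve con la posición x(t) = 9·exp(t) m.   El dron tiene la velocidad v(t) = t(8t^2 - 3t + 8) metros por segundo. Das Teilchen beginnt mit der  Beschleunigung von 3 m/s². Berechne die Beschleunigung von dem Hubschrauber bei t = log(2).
Ausgehend von der Position x(t) = 9·exp(t), nehmen wir 2 Ableitungen. Mit d/dt von x(t) finden wir v(t) = 9·exp(t). Die Ableitung von der Geschwindigkeit ergibt die Beschleunigung: a(t) = 9·exp(t). Mit a(t) = 9·exp(t) und Einsetzen von t = log(2), finden wir a = 18.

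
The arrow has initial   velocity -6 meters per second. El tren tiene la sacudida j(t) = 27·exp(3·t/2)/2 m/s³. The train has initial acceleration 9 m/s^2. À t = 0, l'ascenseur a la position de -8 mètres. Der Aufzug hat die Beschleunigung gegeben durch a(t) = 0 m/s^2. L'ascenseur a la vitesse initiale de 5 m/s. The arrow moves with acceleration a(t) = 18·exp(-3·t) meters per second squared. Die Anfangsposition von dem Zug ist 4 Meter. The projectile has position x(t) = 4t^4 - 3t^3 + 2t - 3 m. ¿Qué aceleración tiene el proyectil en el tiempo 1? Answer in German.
Ausgehend von der Position x(t) = 4·t^4 - 3·t^3 + 2·t - 3, nehmen wir 2 Ableitungen. Mit d/dt von x(t) finden wir v(t) = 16·t^3 - 9·t^2 + 2. Die Ableitung von der Geschwindigkeit ergibt die Beschleunigung: a(t) = 48·t^2 - 18·t. Mit a(t) = 48·t^2 - 18·t und Einsetzen von t = 1, finden wir a = 30.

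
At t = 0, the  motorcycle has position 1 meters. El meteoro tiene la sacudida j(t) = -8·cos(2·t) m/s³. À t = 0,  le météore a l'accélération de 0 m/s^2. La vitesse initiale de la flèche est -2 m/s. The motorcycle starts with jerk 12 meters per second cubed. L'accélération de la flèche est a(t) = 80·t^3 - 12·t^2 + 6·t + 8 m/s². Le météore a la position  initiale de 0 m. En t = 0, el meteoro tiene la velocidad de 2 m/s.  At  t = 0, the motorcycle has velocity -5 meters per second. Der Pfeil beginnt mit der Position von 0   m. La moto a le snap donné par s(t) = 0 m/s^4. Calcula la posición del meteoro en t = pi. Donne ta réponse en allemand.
Um dies zu lösen, müssen wir 3 Stammfunktionen unserer Gleichung für den Ruck j(t) = -8·cos(2·t) finden. Das Integral von dem Ruck, mit a(0) = 0, ergibt die Beschleunigung: a(t) = -4·sin(2·t). Das Integral von der Beschleunigung ist die Geschwindigkeit. Mit v(0) = 2 erhalten wir v(t) = 2·cos(2·t). Durch Integration von der Geschwindigkeit und Verwendung der Anfangsbedingung x(0) = 0, erhalten wir x(t) = sin(2·t). Mit x(t) = sin(2·t) und Einsetzen von t = pi, finden wir x = 0.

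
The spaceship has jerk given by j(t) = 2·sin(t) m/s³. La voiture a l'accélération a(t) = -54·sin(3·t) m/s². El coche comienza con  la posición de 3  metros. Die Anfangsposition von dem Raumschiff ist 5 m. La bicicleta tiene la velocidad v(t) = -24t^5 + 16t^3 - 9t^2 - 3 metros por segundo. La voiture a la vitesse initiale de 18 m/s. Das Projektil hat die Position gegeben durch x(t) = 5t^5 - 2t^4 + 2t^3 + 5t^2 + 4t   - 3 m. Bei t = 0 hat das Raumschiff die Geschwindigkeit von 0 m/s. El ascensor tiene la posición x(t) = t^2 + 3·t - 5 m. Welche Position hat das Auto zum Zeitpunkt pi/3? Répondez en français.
Nous devons intégrer notre équation de l'accélération a(t) = -54·sin(3·t) 2 fois. L'intégrale de l'accélération est la vitesse. En utilisant v(0) = 18, nous obtenons v(t) = 18·cos(3·t). En prenant ∫v(t)dt et en appliquant x(0) = 3, nous trouvons x(t) = 6·sin(3·t) + 3. De l'équation de la position x(t) = 6·sin(3·t) + 3, nous substituons t = pi/3 pour obtenir x = 3.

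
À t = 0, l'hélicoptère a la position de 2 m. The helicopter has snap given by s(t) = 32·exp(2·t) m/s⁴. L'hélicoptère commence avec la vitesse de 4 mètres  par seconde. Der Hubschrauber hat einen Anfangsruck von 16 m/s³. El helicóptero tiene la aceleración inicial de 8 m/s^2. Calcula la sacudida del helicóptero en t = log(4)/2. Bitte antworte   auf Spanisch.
Necesitamos integrar nuestra ecuación del snap s(t) = 32·exp(2·t) 1 vez. Integrando el snap y usando la condición inicial j(0) = 16, obtenemos j(t) = 16·exp(2·t). Tenemos la sacudida j(t) = 16·exp(2·t). Sustituyendo t = log(4)/2: j(log(4)/2) = 64.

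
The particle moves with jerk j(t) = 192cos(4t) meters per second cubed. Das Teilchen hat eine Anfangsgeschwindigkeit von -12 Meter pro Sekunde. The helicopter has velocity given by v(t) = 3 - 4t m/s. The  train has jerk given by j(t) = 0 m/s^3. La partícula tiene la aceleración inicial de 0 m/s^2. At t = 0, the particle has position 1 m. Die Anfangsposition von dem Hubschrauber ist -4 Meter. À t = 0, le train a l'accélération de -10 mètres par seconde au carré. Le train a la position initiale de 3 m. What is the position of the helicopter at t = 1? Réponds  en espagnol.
Partiendo de la velocidad v(t) = 3 - 4·t, tomamos 1 integral. Integrando la velocidad y usando la condición inicial x(0) = -4, obtenemos x(t) = -2·t^2 + 3·t - 4. Tenemos la posición x(t) = -2·t^2 + 3·t - 4. Sustituyendo t = 1: x(1) = -3.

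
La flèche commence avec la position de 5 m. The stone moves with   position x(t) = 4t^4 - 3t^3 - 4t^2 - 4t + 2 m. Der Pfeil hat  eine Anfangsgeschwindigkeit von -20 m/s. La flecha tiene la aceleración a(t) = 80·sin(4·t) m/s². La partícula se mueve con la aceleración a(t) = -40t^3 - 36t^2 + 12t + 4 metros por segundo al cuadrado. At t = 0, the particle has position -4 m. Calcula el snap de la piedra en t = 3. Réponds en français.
En partant de la position x(t) = 4·t^4 - 3·t^3 - 4·t^2 - 4·t + 2, nous prenons 4 dérivées. En dérivant la position, nous obtenons la vitesse: v(t) = 16·t^3 - 9·t^2 - 8·t - 4. La dérivée de la vitesse donne l'accélération: a(t) = 48·t^2 - 18·t - 8. La dérivée de l'accélération donne le jerk: j(t) = 96·t - 18. La dérivée du jerk donne le snap: s(t) = 96. De l'équation du snap s(t) = 96, nous substituons t = 3 pour obtenir s = 96.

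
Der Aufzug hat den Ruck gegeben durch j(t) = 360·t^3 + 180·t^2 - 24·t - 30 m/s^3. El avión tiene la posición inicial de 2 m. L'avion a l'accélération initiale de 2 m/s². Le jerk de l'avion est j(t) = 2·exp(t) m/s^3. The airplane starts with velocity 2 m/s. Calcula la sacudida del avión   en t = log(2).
Tenemos la sacudida j(t) = 2·exp(t). Sustituyendo t = log(2): j(log(2)) = 4.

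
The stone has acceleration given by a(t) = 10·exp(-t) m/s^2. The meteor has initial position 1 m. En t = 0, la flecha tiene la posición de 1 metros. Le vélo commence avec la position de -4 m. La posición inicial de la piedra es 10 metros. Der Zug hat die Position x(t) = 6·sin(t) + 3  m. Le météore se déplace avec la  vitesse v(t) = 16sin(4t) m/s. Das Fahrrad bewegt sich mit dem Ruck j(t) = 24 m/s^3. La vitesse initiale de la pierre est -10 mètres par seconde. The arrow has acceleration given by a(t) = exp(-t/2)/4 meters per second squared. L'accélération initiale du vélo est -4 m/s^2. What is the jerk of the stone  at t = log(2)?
Starting from acceleration a(t) = 10·exp(-t), we take 1 derivative. The derivative of acceleration gives jerk: j(t) = -10·exp(-t). We have jerk j(t) = -10·exp(-t). Substituting t = log(2): j(log(2)) = -5.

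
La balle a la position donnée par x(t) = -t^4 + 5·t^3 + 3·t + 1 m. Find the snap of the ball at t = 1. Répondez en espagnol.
Para resolver esto, necesitamos tomar 4 derivadas de nuestra ecuación de la posición x(t) = -t^4 + 5·t^3 + 3·t + 1. Tomando d/dt de x(t), encontramos v(t) = -4·t^3 + 15·t^2 + 3. La derivada de la velocidad da la aceleración: a(t) = -12·t^2 + 30·t. Derivando la aceleración, obtenemos la sacudida: j(t) = 30 - 24·t. La derivada de la sacudida da el snap: s(t) = -24. De la ecuación del snap s(t) = -24, sustituimos t = 1 para obtener s = -24.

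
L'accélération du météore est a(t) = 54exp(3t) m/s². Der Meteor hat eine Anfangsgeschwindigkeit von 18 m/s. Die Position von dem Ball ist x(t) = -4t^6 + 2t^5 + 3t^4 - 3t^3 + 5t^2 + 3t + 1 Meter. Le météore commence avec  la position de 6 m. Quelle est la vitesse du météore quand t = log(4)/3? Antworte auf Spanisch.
Partiendo de la aceleración a(t) = 54·exp(3·t), tomamos 1 integral. La integral de la aceleración es la velocidad. Usando v(0) = 18, obtenemos v(t) = 18·exp(3·t). Usando v(t) = 18·exp(3·t) y sustituyendo t = log(4)/3, encontramos v = 72.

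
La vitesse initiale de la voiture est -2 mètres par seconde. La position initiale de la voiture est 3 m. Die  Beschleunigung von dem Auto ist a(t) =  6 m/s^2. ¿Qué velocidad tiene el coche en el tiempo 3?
Partiendo de la aceleración a(t) = 6, tomamos 1 integral. Tomando ∫a(t)dt y aplicando v(0) = -2, encontramos v(t) = 6·t - 2. Tenemos la velocidad v(t) = 6·t - 2. Sustituyendo t = 3: v(3) = 16.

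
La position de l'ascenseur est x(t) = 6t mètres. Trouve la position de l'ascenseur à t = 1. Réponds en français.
De l'équation de la position x(t) = 6·t, nous substituons t = 1 pour obtenir x = 6.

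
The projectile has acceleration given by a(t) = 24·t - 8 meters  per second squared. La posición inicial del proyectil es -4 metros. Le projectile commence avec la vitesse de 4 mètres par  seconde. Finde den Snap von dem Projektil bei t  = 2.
Ausgehend von der Beschleunigung a(t) = 24·t - 8, nehmen wir 2 Ableitungen. Die Ableitung von der Beschleunigung ergibt den Ruck: j(t) = 24. Mit d/dt von j(t) finden wir s(t) = 0. Wir haben den Snap s(t) = 0. Durch Einsetzen von t = 2: s(2) = 0.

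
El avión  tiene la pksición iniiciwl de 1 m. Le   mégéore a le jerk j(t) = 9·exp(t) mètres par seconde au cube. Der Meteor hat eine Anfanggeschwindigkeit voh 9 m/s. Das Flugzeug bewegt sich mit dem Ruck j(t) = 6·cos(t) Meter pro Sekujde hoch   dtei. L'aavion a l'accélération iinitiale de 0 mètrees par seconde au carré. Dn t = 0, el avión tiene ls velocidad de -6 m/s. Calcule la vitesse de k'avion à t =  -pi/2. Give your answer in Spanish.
Necesitamos integrar nuestra ecuación de la sacudida j(t) = 6·cos(t) 2 veces. La antiderivada de la sacudida es la aceleración. Usando a(0) = 0, obtenemos a(t) = 6·sin(t). La antiderivada de la aceleración, con v(0) = -6, da la velocidad: v(t) = -6·cos(t). Tenemos la velocidad v(t) = -6·cos(t). Sustituyendo t = -pi/2: v(-pi/2) = 0.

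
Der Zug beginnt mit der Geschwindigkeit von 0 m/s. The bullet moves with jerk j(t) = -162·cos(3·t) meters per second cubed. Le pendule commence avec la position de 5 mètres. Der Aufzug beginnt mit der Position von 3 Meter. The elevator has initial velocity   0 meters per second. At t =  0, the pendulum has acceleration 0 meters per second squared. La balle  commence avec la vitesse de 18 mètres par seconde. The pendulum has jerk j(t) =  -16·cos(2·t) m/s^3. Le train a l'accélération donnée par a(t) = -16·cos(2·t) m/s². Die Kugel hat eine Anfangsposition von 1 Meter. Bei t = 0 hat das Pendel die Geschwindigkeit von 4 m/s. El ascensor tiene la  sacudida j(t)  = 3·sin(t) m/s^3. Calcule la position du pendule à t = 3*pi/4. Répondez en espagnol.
Debemos encontrar la integral de nuestra ecuación de la sacudida j(t) = -16·cos(2·t) 3 veces. La integral de la sacudida, con a(0) = 0, da la aceleración: a(t) = -8·sin(2·t). La antiderivada de la aceleración, con v(0) = 4, da la velocidad: v(t) = 4·cos(2·t). La integral de la velocidad es la posición. Usando x(0) = 5, obtenemos x(t) = 2·sin(2·t) + 5. De la ecuación de la posición x(t) = 2·sin(2·t) + 5, sustituimos t = 3*pi/4 para obtener x = 3.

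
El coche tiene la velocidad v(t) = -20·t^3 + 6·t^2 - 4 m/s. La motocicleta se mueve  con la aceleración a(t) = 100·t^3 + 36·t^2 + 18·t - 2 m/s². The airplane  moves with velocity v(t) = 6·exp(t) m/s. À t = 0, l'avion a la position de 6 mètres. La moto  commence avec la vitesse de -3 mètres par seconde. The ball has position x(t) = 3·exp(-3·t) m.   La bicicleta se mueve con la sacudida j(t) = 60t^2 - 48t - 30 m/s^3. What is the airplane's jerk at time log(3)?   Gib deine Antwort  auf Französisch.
Pour résoudre ceci, nous devons prendre 2 dérivées de notre équation de la vitesse v(t) = 6·exp(t). En dérivant la vitesse, nous obtenons l'accélération: a(t) = 6·exp(t). La dérivée de l'accélération donne le jerk: j(t) = 6·exp(t). De l'équation du jerk j(t) = 6·exp(t), nous substituons t = log(3) pour obtenir j = 18.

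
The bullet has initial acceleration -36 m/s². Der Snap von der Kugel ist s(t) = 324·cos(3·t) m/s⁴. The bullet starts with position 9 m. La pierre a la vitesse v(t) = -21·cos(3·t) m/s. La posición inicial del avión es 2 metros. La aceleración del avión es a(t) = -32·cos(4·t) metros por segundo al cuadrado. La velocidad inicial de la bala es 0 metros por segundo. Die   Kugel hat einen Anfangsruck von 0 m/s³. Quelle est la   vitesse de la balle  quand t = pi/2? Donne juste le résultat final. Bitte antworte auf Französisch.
v(pi/2) = 12.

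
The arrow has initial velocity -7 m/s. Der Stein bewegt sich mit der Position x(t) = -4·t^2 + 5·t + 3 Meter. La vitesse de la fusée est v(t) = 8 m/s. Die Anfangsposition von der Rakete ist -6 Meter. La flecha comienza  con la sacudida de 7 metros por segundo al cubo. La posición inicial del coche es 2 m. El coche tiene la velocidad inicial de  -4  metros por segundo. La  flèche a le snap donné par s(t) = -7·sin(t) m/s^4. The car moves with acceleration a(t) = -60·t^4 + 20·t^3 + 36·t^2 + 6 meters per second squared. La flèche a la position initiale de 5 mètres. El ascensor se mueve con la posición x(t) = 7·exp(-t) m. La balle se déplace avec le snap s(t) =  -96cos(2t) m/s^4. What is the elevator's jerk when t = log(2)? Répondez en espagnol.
Debemos derivar nuestra ecuación de la posición x(t) = 7·exp(-t) 3 veces. Tomando d/dt de x(t), encontramos v(t) = -7·exp(-t). La derivada de la velocidad da la aceleración: a(t) = 7·exp(-t). La derivada de la aceleración da la sacudida: j(t) = -7·exp(-t). Usando j(t) = -7·exp(-t) y sustituyendo t = log(2), encontramos j = -7/2.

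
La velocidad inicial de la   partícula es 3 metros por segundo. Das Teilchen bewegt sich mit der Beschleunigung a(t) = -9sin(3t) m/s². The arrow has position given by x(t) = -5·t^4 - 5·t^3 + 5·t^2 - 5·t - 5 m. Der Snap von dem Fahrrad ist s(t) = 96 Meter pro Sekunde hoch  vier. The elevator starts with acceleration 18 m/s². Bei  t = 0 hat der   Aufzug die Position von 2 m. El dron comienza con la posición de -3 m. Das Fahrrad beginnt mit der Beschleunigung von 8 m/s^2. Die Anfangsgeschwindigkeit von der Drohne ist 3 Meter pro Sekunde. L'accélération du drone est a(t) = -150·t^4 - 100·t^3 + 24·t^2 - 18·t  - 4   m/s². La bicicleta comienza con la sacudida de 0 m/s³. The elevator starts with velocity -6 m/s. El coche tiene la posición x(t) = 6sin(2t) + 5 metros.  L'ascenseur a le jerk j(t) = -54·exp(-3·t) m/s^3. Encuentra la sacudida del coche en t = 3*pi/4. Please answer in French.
Nous devons dériver notre équation de la position x(t) = 6·sin(2·t) + 5 3 fois. La dérivée de la position donne la vitesse: v(t) = 12·cos(2·t). En prenant d/dt de v(t), nous trouvons a(t) = -24·sin(2·t). La dérivée de l'accélération donne le jerk: j(t) = -48·cos(2·t). Nous avons le jerk j(t) = -48·cos(2·t). En substituant t = 3*pi/4: j(3*pi/4) = 0.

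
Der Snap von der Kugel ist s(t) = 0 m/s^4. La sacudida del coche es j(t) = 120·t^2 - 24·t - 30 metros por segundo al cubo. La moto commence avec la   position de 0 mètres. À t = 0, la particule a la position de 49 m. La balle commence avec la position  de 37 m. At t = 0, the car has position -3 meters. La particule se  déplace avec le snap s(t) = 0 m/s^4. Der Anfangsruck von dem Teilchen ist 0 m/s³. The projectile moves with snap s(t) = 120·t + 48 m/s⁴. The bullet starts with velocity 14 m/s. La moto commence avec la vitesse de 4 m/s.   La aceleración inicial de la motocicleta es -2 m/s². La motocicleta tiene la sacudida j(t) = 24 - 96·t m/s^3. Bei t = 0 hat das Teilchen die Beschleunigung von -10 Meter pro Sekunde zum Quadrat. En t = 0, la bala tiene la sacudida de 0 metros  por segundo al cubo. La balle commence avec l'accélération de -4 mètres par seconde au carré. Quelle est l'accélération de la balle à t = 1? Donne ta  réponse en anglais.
To solve this, we need to take 2 antiderivatives of our snap equation s(t) = 0. Integrating snap and using the initial condition j(0) = 0, we get j(t) = 0. Taking ∫j(t)dt and applying a(0) = -4, we find a(t) = -4. From the given acceleration equation a(t) = -4, we substitute t = 1 to get a = -4.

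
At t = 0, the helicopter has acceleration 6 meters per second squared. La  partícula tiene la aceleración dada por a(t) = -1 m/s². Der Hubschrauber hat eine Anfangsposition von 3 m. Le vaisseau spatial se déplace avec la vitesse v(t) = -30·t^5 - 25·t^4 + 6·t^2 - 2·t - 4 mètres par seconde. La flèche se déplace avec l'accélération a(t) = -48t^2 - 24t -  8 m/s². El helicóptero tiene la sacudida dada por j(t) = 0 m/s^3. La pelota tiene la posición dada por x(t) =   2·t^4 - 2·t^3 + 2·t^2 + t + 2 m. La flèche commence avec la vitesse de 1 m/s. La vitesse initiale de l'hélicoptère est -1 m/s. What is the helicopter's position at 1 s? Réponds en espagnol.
Para resolver esto, necesitamos tomar 3 integrales de nuestra ecuación de la sacudida j(t) = 0. La integral de la sacudida, con a(0) = 6, da la aceleración: a(t) = 6. Tomando ∫a(t)dt y aplicando v(0) = -1, encontramos v(t) = 6·t - 1. La integral de la velocidad, con x(0) = 3, da la posición: x(t) = 3·t^2 - t + 3. Usando x(t) = 3·t^2 - t + 3 y sustituyendo t = 1, encontramos x = 5.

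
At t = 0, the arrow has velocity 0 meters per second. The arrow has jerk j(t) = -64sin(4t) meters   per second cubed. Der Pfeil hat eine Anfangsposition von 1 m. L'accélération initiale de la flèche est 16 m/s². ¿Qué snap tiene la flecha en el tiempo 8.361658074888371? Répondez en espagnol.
Para resolver esto, necesitamos tomar 1 derivada de nuestra ecuación de la sacudida j(t) = -64·sin(4·t). La derivada de la sacudida da el snap: s(t) = -256·cos(4·t). De la ecuación del snap s(t) = -256·cos(4·t), sustituimos t = 8.361658074888371 para obtener s = 113.629940689377.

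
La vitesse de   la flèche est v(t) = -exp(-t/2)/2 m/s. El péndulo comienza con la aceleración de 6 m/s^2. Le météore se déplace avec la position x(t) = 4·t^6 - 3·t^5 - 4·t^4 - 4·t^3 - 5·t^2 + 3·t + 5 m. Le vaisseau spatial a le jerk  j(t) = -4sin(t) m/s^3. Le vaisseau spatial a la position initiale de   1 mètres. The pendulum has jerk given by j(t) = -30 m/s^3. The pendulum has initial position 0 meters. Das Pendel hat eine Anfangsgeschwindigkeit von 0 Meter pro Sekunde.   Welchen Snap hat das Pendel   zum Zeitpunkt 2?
Um dies zu lösen, müssen wir 1 Ableitung unserer Gleichung für den Ruck j(t) = -30 nehmen. Mit d/dt von j(t) finden wir s(t) = 0. Wir haben den Snap s(t) = 0. Durch Einsetzen von t = 2: s(2) = 0.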